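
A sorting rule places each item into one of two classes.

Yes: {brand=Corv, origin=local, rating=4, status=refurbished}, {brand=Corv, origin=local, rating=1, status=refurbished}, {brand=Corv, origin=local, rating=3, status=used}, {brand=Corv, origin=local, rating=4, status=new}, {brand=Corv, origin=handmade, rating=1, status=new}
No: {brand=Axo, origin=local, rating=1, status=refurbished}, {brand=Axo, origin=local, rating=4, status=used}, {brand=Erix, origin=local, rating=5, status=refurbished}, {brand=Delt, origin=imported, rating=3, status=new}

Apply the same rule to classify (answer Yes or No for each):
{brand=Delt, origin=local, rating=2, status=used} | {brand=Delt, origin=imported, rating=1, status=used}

No, No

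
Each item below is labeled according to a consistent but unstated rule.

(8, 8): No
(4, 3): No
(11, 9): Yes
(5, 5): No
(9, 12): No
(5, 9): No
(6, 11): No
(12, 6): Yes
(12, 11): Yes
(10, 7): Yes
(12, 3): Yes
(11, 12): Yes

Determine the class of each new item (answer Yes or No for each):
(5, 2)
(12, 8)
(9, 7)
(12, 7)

No, Yes, No, Yes

The simplest hypothesis consistent with all the labels is: first ≥ 10.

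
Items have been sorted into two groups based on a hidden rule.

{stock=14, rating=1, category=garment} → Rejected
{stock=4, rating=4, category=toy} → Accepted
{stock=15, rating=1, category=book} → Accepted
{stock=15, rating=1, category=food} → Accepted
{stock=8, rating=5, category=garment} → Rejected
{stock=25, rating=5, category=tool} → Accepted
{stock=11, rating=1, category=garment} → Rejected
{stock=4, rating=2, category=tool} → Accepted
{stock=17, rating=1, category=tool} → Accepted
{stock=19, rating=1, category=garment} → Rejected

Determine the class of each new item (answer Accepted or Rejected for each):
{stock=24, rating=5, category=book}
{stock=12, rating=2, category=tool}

'Accepted' ⟺ category is not garment.
{stock=24, rating=5, category=book} → category is book → Accepted.
{stock=12, rating=2, category=tool} → category is tool → Accepted.

Accepted, Accepted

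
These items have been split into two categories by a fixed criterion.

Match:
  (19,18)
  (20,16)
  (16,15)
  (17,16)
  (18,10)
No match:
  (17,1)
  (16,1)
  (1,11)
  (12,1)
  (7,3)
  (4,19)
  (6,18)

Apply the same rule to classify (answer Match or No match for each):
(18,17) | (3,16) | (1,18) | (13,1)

Match, No match, No match, No match

The rule appears to be: sum ≥ 28.
(18,17): Match (18+17 = 35). (3,16): No match (3+16 = 19). (1,18): No match (1+18 = 19). (13,1): No match (13+1 = 14).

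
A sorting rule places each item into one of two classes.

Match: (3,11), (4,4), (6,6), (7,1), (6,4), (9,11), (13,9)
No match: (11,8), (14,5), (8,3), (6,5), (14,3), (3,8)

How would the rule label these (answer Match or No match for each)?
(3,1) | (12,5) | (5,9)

Match, No match, Match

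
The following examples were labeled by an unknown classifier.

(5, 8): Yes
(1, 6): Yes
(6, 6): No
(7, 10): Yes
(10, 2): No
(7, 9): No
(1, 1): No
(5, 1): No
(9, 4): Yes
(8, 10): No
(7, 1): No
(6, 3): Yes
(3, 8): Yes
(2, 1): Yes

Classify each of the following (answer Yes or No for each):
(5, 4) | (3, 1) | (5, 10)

Comparing the two groups points to one rule — sum is odd.

Yes, No, Yes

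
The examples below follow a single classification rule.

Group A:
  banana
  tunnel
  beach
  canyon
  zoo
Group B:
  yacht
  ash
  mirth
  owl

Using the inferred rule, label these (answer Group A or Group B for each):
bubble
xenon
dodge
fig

Group A, Group A, Group A, Group B

The classifier is using: has ≥ 2 vowels.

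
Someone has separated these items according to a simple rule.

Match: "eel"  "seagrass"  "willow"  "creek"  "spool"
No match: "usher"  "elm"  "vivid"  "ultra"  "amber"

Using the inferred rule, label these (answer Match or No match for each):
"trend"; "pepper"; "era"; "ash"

No match, Match, No match, No match

Comparing the two groups points to one rule — has a double letter.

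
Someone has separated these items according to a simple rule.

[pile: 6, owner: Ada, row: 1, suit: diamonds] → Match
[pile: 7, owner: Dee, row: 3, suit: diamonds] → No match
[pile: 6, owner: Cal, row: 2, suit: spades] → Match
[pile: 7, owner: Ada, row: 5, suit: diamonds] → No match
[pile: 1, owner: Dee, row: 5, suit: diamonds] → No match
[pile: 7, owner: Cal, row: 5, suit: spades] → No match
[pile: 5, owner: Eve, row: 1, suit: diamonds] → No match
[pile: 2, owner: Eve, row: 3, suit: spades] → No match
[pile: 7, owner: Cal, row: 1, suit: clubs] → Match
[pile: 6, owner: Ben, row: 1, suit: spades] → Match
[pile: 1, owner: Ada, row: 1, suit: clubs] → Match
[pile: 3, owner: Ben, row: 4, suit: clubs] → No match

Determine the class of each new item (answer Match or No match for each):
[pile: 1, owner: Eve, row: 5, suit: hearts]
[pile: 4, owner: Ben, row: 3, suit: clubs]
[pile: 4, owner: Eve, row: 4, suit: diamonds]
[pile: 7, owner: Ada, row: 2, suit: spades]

The rule appears to be: pile ≠ 5 AND row ≤ 2.
[pile: 1, owner: Eve, row: 5, suit: hearts]: pile = 1, row = 5 — doesn't qualify, so No match.
[pile: 4, owner: Ben, row: 3, suit: clubs]: pile = 4, row = 3 — doesn't qualify, so No match.
[pile: 4, owner: Eve, row: 4, suit: diamonds]: pile = 4, row = 4 — doesn't qualify, so No match.
[pile: 7, owner: Ada, row: 2, suit: spades]: pile = 7, row = 2 — has this property, so Match.

No match, No match, No match, Match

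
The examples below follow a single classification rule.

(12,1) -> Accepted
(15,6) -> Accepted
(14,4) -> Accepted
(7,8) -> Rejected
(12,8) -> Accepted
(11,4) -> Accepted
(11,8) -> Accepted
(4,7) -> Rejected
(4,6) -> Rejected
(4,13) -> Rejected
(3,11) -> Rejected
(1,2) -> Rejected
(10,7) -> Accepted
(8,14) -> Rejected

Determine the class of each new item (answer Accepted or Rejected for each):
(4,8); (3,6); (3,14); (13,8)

Every 'Accepted' example satisfies: first > second. None of the 'Rejected' examples do.
(4,8): 4 < 8, lacks this property → Rejected.
(3,6): 3 < 6, lacks this property → Rejected.
(3,14): 3 < 14, lacks this property → Rejected.
(13,8): 13 > 8, meets the rule → Accepted.

Rejected, Rejected, Rejected, Accepted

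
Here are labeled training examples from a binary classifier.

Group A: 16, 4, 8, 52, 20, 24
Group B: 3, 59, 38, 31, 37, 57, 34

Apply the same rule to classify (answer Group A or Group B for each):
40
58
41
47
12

Group A, Group B, Group B, Group B, Group A

A rule that fits every label: multiple of 4 — true of each 'Group A' example, false of each 'Group B' one.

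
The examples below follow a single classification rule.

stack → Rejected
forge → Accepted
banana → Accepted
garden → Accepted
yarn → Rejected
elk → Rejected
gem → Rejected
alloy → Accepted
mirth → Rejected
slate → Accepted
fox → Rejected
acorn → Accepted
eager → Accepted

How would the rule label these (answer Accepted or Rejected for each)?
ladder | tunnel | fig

The classifier is using: has ≥ 2 vowels.

Accepted, Accepted, Rejected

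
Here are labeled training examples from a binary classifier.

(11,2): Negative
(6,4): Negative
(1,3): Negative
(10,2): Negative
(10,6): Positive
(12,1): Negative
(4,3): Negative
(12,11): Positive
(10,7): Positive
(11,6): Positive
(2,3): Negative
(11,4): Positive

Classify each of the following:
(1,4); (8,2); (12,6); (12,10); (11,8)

Negative, Negative, Positive, Positive, Positive

Every 'Positive' example satisfies: sum ≥ 15. None of the 'Negative' examples do.
(1,4) — 1+4 = 5, hence Negative.
(8,2) — 8+2 = 10, hence Negative.
(12,6) — 12+6 = 18, hence Positive.
(12,10) — 12+10 = 22, hence Positive.
(11,8) — 11+8 = 19, hence Positive.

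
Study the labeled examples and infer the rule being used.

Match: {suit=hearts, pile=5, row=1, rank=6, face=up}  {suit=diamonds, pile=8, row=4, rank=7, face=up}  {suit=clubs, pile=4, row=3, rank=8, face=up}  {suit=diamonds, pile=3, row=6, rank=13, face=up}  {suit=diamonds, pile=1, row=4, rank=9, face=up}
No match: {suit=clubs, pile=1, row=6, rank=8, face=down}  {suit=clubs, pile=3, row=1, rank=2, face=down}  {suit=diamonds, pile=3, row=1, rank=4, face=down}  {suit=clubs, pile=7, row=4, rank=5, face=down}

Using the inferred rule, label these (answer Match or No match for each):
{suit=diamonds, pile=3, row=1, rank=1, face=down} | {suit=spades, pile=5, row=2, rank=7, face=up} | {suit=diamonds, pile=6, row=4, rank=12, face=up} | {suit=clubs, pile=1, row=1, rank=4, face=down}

No match, Match, Match, No match

All 'Match' examples share one property — face is up — and every 'No match' example lacks it.
{suit=diamonds, pile=3, row=1, rank=1, face=down} → face is down → No match.
{suit=spades, pile=5, row=2, rank=7, face=up} → face is up → Match.
{suit=diamonds, pile=6, row=4, rank=12, face=up} → face is up → Match.
{suit=clubs, pile=1, row=1, rank=4, face=down} → face is down → No match.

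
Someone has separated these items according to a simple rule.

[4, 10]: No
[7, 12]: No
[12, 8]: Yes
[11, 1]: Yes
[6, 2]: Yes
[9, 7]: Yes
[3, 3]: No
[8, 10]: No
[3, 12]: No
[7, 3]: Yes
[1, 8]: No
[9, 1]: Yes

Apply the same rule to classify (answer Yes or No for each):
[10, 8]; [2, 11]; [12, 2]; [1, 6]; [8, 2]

Yes, No, Yes, No, Yes

The rule appears to be: first > second.
Yes: [10, 8], since 10 > 8. No: [2, 11], since 2 < 11. Yes: [12, 2], since 12 > 2. No: [1, 6], since 1 < 6. Yes: [8, 2], since 8 > 2.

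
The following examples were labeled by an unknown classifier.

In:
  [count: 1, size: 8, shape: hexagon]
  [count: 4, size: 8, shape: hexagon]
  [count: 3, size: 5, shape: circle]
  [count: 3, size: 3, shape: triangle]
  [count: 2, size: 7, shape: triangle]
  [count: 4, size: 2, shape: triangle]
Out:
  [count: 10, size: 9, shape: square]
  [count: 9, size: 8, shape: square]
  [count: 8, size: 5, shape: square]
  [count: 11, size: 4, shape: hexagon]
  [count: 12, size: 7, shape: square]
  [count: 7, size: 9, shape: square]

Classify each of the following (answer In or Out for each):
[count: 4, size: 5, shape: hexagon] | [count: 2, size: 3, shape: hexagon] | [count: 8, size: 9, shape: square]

The classifier is using: count ≤ 4.
In: [count: 4, size: 5, shape: hexagon], since count = 4. In: [count: 2, size: 3, shape: hexagon], since count = 2. Out: [count: 8, size: 9, shape: square], since count = 8.

In, In, Out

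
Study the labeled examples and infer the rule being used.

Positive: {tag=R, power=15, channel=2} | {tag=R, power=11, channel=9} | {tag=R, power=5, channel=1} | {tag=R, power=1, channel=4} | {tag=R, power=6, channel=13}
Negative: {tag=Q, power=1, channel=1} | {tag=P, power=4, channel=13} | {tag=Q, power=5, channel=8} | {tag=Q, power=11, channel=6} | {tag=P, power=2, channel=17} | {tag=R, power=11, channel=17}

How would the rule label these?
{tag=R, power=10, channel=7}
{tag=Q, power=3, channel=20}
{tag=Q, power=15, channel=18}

The distinguishing property — tag is R AND channel ≤ 13 — holds for all the 'Positive' cases and none of the 'Negative' cases.
{tag=R, power=10, channel=7}: Positive (tag is R, channel = 7). {tag=Q, power=3, channel=20}: Negative (tag is Q, channel = 20). {tag=Q, power=15, channel=18}: Negative (tag is Q, channel = 18).

Positive, Negative, Negative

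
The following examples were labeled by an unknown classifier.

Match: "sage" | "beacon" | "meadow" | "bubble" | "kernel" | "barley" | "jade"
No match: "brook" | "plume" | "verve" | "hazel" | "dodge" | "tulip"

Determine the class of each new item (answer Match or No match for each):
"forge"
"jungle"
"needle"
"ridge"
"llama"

The simplest hypothesis consistent with all the labels is: even length.
No match: "forge", since length 5.
Match: "jungle", since length 6.
Match: "needle", since length 6.
No match: "ridge", since length 5.
No match: "llama", since length 5.

No match, Match, Match, No match, No match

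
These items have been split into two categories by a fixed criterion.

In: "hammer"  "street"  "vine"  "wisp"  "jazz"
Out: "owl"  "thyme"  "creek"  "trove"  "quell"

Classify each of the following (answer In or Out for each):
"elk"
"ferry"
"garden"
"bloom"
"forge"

Out, Out, In, Out, Out

The distinguishing property — even length — holds for all the 'In' cases and none of the 'Out' cases.
"elk" → length 3 → Out. "ferry" → length 5 → Out. "garden" → length 6 → In. "bloom" → length 5 → Out. "forge" → length 5 → Out.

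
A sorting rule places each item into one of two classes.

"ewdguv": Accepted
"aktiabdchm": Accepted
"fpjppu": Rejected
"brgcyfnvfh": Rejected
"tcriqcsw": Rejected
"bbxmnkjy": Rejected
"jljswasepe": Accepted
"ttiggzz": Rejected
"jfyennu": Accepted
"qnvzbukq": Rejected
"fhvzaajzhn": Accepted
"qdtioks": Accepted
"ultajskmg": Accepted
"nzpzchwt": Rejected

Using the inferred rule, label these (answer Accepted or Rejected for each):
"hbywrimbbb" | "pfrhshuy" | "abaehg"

Rejected, Rejected, Accepted

The simplest hypothesis consistent with all the labels is: has ≥ 2 vowels.
"hbywrimbbb" — 1 vowel, hence Rejected. "pfrhshuy" — 1 vowel, hence Rejected. "abaehg" — 3 vowels, hence Accepted.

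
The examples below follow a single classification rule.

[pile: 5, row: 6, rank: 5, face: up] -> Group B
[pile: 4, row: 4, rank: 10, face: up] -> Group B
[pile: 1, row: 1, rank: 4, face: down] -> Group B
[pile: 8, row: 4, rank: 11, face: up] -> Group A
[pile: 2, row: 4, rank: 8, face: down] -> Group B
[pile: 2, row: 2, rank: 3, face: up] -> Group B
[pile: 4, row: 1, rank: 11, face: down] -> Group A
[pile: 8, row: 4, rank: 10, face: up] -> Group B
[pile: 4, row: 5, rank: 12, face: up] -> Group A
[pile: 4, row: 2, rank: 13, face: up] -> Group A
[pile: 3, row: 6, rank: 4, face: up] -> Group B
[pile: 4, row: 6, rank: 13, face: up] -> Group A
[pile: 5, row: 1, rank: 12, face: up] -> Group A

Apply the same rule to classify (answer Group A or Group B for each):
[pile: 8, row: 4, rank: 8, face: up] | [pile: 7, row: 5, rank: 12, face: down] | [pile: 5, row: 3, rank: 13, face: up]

Group B, Group A, Group A

'Group A' ⟺ rank ≥ 11.
[pile: 8, row: 4, rank: 8, face: up]: Group B (rank = 8). [pile: 7, row: 5, rank: 12, face: down]: Group A (rank = 12). [pile: 5, row: 3, rank: 13, face: up]: Group A (rank = 13).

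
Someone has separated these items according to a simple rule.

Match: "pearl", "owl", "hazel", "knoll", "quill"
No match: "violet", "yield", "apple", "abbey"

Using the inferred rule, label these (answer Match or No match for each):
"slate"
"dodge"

Rule: ends with 'l'. This holds for each 'Match' example and fails for each 'No match' one.
"slate" → ends with 'e' → No match. "dodge" → ends with 'e' → No match.

No match, No match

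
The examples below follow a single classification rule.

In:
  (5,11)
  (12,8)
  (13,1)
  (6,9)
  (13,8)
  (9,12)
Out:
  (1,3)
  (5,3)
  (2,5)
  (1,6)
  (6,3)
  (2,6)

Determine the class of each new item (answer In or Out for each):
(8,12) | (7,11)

The simplest hypothesis consistent with all the labels is: sum ≥ 14.

In, In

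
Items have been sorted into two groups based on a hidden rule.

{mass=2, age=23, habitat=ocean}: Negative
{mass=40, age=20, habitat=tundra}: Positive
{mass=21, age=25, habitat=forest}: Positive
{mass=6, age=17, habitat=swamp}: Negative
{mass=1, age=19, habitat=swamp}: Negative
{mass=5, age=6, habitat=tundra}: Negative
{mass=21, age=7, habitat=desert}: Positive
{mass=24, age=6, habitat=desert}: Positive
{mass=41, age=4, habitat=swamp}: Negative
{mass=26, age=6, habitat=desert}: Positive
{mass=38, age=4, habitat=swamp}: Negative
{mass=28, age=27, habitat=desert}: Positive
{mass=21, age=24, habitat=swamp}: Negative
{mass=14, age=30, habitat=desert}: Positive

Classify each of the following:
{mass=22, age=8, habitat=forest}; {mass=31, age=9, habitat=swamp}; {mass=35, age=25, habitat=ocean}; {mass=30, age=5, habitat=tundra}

Positive, Negative, Positive, Positive

Rule: habitat is not swamp AND mass ≥ 6. This holds for each 'Positive' example and fails for each 'Negative' one.
{mass=22, age=8, habitat=forest}: habitat is forest, mass = 22, meets the rule → Positive.
{mass=31, age=9, habitat=swamp}: habitat is swamp, mass = 31, lacks this property → Negative.
{mass=35, age=25, habitat=ocean}: habitat is ocean, mass = 35, meets the rule → Positive.
{mass=30, age=5, habitat=tundra}: habitat is tundra, mass = 30, meets the rule → Positive.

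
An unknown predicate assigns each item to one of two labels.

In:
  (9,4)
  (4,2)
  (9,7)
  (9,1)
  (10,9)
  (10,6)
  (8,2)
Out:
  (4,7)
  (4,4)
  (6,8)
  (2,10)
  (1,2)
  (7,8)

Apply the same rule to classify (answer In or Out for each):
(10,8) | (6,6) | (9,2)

Rule: first > second. This holds for each 'In' example and fails for each 'Out' one.
(10,8): In (10 > 8).
(6,6): Out (6 = 6).
(9,2): In (9 > 2).

In, Out, In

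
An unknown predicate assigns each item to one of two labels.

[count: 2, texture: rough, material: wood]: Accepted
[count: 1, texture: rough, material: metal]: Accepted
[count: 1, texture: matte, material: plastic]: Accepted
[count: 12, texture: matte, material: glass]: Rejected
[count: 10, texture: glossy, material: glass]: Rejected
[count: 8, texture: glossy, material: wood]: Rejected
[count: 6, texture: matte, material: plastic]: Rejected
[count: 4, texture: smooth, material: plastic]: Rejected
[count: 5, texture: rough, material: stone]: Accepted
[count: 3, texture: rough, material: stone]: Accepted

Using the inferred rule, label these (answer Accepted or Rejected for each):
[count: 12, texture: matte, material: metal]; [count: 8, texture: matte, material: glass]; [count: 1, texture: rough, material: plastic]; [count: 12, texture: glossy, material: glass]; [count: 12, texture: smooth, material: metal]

The classifier is using: texture is rough OR count = 1.
[count: 12, texture: matte, material: metal]: Rejected (texture is matte, count = 12). [count: 8, texture: matte, material: glass]: Rejected (texture is matte, count = 8). [count: 1, texture: rough, material: plastic]: Accepted (texture is rough, count = 1). [count: 12, texture: glossy, material: glass]: Rejected (texture is glossy, count = 12). [count: 12, texture: smooth, material: metal]: Rejected (texture is smooth, count = 12).

Rejected, Rejected, Accepted, Rejected, Rejected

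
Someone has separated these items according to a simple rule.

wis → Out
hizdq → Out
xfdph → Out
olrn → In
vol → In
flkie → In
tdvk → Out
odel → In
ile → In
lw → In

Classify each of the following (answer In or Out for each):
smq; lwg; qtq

One predicate separates the groups cleanly: contains 'l'.

Out, In, Out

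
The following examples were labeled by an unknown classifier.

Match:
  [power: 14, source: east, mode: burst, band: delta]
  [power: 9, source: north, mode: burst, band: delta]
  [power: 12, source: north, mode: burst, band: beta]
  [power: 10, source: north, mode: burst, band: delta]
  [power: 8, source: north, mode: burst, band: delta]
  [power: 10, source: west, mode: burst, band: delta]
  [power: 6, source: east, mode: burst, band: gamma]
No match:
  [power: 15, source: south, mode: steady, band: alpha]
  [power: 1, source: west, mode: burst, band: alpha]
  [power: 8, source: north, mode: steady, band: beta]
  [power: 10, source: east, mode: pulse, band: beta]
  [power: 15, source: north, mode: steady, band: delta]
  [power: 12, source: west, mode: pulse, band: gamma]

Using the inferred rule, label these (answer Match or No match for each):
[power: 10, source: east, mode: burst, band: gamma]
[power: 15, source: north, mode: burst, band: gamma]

One predicate separates the groups cleanly: mode is burst AND power ≥ 6.
[power: 10, source: east, mode: burst, band: gamma] — mode is burst, power = 10, hence Match.
[power: 15, source: north, mode: burst, band: gamma] — mode is burst, power = 15, hence Match.

Match, Match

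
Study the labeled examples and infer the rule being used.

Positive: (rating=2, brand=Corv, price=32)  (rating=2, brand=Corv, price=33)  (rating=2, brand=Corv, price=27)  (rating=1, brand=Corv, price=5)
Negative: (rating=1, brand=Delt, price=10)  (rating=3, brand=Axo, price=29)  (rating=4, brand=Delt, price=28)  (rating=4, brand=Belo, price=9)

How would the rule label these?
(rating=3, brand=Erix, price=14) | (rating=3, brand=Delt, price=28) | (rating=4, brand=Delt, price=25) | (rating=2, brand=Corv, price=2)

Comparing the two groups points to one rule — brand is Corv.
(rating=3, brand=Erix, price=14): brand is Erix, lacks this property → Negative.
(rating=3, brand=Delt, price=28): brand is Delt, lacks this property → Negative.
(rating=4, brand=Delt, price=25): brand is Delt, lacks this property → Negative.
(rating=2, brand=Corv, price=2): brand is Corv, matches → Positive.

Negative, Negative, Negative, Positive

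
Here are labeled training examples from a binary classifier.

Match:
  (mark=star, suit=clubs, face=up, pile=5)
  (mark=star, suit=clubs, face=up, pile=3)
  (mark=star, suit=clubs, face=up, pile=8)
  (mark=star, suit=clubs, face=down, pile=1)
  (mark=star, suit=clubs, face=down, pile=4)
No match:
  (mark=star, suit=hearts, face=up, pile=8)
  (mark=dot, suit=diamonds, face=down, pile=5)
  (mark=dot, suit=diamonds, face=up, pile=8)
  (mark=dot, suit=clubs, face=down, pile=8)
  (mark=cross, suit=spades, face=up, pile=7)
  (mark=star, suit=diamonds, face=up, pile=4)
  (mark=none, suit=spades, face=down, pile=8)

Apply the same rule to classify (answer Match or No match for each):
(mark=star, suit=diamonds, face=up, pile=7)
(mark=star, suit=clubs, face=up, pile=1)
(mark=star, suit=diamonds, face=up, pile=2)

A rule that fits every label: suit is clubs AND mark is star — true of each 'Match' example, false of each 'No match' one.
(mark=star, suit=diamonds, face=up, pile=7): suit is diamonds, mark is star — fails this test, so No match. (mark=star, suit=clubs, face=up, pile=1): suit is clubs, mark is star — passes, so Match. (mark=star, suit=diamonds, face=up, pile=2): suit is diamonds, mark is star — fails this test, so No match.

No match, Match, No match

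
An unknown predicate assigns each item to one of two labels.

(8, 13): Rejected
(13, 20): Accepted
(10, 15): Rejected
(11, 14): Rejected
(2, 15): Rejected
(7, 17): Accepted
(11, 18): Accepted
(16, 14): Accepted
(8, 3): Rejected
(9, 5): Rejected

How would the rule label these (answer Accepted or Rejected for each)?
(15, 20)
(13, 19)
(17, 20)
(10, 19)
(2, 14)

Accepted, Accepted, Accepted, Accepted, Rejected

Every 'Accepted' example satisfies: max ≥ 16. None of the 'Rejected' examples do.
(15, 20) — max 20, hence Accepted.
(13, 19) — max 19, hence Accepted.
(17, 20) — max 20, hence Accepted.
(10, 19) — max 19, hence Accepted.
(2, 14) — max 14, hence Rejected.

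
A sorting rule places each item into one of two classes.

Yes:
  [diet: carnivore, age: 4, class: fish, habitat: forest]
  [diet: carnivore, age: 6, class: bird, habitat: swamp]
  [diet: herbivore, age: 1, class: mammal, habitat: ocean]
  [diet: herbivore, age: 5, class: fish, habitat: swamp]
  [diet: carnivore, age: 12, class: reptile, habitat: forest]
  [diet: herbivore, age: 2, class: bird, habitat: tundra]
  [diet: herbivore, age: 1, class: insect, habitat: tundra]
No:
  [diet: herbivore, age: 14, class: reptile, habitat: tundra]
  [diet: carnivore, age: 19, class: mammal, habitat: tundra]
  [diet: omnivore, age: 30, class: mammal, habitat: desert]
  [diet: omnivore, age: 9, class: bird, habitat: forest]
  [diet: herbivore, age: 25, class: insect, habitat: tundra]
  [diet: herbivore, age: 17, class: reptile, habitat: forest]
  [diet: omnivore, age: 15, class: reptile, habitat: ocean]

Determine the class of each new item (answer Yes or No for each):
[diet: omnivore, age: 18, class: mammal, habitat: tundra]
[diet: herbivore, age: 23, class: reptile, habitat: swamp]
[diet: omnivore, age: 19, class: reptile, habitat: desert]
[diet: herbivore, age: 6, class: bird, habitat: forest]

Rule: age ≤ 6 OR age = 12. This holds for each 'Yes' example and fails for each 'No' one.
[diet: omnivore, age: 18, class: mammal, habitat: tundra]: No (age = 18). [diet: herbivore, age: 23, class: reptile, habitat: swamp]: No (age = 23). [diet: omnivore, age: 19, class: reptile, habitat: desert]: No (age = 19). [diet: herbivore, age: 6, class: bird, habitat: forest]: Yes (age = 6).

No, No, No, Yes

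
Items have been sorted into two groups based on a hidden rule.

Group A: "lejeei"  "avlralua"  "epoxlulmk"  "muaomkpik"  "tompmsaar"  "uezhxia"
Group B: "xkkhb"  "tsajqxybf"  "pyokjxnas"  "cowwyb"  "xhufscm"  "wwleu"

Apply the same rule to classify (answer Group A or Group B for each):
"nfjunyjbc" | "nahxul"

Group B, Group B

Rule: has ≥ 3 vowels. This holds for each 'Group A' example and fails for each 'Group B' one.
"nfjunyjbc" → 1 vowel → Group B.
"nahxul" → 2 vowels → Group B.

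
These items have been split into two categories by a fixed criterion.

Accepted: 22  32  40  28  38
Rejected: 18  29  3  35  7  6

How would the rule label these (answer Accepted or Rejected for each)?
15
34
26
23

The common property of the 'Accepted' items is: even AND at least 22. No 'Rejected' item has it.
Rejected: 15, since 15 is odd, 15 < 22.
Accepted: 34, since 34 is even, 34 ≥ 22.
Accepted: 26, since 26 is even, 26 ≥ 22.
Rejected: 23, since 23 is odd, 23 ≥ 22.

Rejected, Accepted, Accepted, Rejected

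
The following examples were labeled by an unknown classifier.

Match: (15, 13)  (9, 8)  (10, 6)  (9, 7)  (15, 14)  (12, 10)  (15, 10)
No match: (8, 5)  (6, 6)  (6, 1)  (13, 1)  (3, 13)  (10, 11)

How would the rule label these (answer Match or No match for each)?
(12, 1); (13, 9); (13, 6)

No match, Match, Match

One predicate separates the groups cleanly: first > second AND sum ≥ 16.
(12, 1) → 12 > 1, 12+1 = 13 → No match. (13, 9) → 13 > 9, 13+9 = 22 → Match. (13, 6) → 13 > 6, 13+6 = 19 → Match.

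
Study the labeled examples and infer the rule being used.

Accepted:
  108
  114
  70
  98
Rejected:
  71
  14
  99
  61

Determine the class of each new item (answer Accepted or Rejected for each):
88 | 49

Accepted, Rejected

Every 'Accepted' example satisfies: even AND at least 61. None of the 'Rejected' examples do.
88: 88 is even, 88 ≥ 61, qualifies → Accepted. 49: 49 is odd, 49 < 61, doesn't match → Rejected.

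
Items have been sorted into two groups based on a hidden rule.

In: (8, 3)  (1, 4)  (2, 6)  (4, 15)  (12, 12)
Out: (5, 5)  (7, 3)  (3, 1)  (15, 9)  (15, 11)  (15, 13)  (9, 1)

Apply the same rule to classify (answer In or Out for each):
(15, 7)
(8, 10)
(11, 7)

One predicate separates the groups cleanly: product is even.
(15, 7) → 15·7 = 105 → Out.
(8, 10) → 8·10 = 80 → In.
(11, 7) → 11·7 = 77 → Out.

Out, In, Out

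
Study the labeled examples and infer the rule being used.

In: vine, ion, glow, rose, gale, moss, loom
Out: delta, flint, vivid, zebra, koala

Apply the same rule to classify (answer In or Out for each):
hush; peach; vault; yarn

The pattern is that an item is 'In' exactly when: length ≤ 4.
hush — length 4, hence In.
peach — length 5, hence Out.
vault — length 5, hence Out.
yarn — length 4, hence In.

In, Out, Out, In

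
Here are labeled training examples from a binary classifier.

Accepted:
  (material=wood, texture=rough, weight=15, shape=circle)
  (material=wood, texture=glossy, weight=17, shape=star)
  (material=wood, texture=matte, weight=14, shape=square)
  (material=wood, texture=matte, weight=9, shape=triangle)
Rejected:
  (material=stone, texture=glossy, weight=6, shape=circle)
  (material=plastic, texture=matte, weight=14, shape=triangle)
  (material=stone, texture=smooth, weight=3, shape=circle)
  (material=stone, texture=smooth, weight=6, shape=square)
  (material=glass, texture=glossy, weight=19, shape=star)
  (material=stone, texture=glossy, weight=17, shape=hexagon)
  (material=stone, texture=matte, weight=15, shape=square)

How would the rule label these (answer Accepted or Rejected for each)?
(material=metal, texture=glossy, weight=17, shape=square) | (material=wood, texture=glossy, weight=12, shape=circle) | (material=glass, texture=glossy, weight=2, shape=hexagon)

Rejected, Accepted, Rejected

All 'Accepted' examples share one property — material is wood — and every 'Rejected' example lacks it.
Rejected: (material=metal, texture=glossy, weight=17, shape=square), since material is metal. Accepted: (material=wood, texture=glossy, weight=12, shape=circle), since material is wood. Rejected: (material=glass, texture=glossy, weight=2, shape=hexagon), since material is glass.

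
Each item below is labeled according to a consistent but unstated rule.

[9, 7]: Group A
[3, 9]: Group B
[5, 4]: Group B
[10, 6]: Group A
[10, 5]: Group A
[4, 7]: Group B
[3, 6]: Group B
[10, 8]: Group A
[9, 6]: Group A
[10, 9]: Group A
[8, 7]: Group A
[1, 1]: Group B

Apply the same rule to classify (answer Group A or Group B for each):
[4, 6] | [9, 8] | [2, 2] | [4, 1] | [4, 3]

The simplest hypothesis consistent with all the labels is: sum ≥ 15.

Group B, Group A, Group B, Group B, Group B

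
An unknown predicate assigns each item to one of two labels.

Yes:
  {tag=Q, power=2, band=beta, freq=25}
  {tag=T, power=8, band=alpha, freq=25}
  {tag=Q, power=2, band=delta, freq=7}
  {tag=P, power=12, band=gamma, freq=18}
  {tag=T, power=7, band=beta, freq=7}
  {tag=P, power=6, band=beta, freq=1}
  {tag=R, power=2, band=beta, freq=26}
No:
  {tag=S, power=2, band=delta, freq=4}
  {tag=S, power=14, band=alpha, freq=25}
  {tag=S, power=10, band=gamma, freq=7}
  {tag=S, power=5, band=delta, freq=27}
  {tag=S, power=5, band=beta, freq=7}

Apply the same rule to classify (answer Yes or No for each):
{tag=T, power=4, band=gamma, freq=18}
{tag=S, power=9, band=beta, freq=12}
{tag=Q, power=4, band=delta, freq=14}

Yes, No, Yes

The classifier is using: tag is not S.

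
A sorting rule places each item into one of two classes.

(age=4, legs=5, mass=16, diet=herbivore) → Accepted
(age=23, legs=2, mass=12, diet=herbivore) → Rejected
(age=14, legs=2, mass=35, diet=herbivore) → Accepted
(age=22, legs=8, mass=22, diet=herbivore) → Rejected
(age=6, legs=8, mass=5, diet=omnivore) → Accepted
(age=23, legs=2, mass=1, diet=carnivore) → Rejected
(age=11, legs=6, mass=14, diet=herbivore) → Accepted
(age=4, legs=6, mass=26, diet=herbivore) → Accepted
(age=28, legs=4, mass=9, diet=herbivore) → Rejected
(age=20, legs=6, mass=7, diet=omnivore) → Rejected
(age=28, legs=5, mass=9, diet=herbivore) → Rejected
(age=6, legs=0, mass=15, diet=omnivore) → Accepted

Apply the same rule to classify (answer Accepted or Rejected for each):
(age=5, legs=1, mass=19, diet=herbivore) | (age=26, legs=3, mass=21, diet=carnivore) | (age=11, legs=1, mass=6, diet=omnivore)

A rule that fits every label: age ≤ 14 — true of each 'Accepted' example, false of each 'Rejected' one.
(age=5, legs=1, mass=19, diet=herbivore) — age = 5, hence Accepted.
(age=26, legs=3, mass=21, diet=carnivore) — age = 26, hence Rejected.
(age=11, legs=1, mass=6, diet=omnivore) — age = 11, hence Accepted.

Accepted, Rejected, Accepted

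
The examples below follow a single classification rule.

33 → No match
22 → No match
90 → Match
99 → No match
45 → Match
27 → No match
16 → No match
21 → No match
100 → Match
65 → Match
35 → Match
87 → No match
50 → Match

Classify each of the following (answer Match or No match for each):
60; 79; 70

Match, No match, Match

The rule appears to be: multiple of 5.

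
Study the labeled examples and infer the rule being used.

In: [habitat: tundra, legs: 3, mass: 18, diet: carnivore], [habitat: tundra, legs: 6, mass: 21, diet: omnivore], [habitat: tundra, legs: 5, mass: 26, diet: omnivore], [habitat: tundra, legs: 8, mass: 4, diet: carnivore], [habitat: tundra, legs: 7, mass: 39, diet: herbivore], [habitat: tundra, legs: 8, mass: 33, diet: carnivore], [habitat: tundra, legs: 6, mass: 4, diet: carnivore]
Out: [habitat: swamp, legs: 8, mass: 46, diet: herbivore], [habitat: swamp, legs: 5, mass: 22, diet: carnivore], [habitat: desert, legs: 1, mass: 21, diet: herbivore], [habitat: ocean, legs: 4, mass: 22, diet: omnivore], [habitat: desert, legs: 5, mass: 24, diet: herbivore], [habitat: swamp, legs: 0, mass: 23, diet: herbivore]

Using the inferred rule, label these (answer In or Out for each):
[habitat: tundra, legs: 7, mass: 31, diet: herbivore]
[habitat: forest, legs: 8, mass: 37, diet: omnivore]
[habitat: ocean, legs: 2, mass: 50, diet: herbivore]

In, Out, Out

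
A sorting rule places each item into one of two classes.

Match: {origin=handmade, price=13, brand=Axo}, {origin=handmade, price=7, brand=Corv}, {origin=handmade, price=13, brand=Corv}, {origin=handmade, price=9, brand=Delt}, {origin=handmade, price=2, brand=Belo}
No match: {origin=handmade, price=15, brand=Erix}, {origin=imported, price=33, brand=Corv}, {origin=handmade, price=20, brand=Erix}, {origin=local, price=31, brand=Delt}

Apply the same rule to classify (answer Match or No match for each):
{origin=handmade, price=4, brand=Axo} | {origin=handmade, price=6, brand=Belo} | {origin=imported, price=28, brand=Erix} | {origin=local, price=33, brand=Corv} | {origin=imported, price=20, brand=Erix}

Match, Match, No match, No match, No match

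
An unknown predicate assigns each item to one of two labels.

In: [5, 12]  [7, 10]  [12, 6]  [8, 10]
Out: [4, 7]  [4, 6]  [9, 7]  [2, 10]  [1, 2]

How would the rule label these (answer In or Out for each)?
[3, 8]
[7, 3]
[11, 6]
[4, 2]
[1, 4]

A rule that fits every label: sum ≥ 17 — true of each 'In' example, false of each 'Out' one.
[3, 8] — 3+8 = 11, hence Out.
[7, 3] — 7+3 = 10, hence Out.
[11, 6] — 11+6 = 17, hence In.
[4, 2] — 4+2 = 6, hence Out.
[1, 4] — 1+4 = 5, hence Out.

Out, Out, In, Out, Out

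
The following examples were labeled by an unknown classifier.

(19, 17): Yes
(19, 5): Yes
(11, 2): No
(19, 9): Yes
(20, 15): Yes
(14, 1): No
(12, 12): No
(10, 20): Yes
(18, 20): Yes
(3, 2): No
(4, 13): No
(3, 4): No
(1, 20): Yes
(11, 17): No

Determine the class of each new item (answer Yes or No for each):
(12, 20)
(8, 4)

All 'Yes' examples share one property — max ≥ 18 — and every 'No' example lacks it.
Yes: (12, 20), since max 20.
No: (8, 4), since max 8.

Yes, No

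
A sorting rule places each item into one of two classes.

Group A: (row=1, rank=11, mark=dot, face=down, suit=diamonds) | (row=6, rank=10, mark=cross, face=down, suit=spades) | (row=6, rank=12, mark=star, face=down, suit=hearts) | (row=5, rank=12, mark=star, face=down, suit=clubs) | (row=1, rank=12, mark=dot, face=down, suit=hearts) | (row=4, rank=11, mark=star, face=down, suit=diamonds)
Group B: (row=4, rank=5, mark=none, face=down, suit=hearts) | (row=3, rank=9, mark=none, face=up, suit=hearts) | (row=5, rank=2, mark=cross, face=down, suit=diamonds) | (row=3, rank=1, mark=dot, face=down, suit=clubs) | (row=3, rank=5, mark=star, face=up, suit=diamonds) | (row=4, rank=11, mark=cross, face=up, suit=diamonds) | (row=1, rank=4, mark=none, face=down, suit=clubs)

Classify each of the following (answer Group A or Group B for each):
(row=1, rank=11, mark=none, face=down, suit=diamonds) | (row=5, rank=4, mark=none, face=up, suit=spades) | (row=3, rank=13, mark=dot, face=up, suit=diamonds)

The rule appears to be: face is down AND rank ≥ 9.
(row=1, rank=11, mark=none, face=down, suit=diamonds) — face is down, rank = 11, hence Group A.
(row=5, rank=4, mark=none, face=up, suit=spades) — face is up, rank = 4, hence Group B.
(row=3, rank=13, mark=dot, face=up, suit=diamonds) — face is up, rank = 13, hence Group B.

Group A, Group B, Group B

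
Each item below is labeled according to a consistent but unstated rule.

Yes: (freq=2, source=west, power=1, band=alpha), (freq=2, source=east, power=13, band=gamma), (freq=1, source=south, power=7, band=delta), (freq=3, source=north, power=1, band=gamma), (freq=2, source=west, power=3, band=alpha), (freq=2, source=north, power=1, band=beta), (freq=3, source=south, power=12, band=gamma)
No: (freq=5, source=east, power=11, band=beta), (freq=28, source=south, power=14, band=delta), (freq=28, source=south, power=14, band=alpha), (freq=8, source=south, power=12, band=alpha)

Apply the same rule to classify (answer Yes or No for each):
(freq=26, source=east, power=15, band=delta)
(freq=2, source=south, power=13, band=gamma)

No, Yes

The simplest hypothesis consistent with all the labels is: freq ≤ 3.
(freq=26, source=east, power=15, band=delta): No (freq = 26).
(freq=2, source=south, power=13, band=gamma): Yes (freq = 2).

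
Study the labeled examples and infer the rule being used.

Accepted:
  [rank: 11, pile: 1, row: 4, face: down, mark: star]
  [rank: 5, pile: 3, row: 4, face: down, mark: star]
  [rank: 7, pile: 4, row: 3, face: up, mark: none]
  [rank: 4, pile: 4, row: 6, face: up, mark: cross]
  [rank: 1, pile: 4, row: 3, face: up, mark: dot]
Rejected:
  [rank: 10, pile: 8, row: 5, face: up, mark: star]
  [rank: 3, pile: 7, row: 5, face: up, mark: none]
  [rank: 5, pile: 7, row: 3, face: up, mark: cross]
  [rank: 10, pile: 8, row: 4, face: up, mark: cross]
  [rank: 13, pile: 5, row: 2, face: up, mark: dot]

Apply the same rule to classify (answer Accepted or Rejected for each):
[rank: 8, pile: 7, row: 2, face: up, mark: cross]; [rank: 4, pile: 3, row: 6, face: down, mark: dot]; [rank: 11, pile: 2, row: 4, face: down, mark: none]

The rule appears to be: pile ≤ 4.
Rejected: [rank: 8, pile: 7, row: 2, face: up, mark: cross], since pile = 7.
Accepted: [rank: 4, pile: 3, row: 6, face: down, mark: dot], since pile = 3.
Accepted: [rank: 11, pile: 2, row: 4, face: down, mark: none], since pile = 2.

Rejected, Accepted, Accepted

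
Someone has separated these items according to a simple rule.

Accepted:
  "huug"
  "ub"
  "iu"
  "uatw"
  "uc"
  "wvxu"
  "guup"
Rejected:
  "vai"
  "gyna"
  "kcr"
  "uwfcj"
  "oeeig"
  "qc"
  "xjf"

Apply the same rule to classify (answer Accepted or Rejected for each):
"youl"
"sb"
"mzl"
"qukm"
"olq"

Accepted, Rejected, Rejected, Accepted, Rejected

The common property of the 'Accepted' items is: even length AND contains 'u'. No 'Rejected' item has it.
"youl": length 4, has 'u', passes → Accepted. "sb": length 2, no 'u', lacks this property → Rejected. "mzl": length 3, no 'u', lacks this property → Rejected. "qukm": length 4, has 'u', passes → Accepted. "olq": length 3, no 'u', lacks this property → Rejected.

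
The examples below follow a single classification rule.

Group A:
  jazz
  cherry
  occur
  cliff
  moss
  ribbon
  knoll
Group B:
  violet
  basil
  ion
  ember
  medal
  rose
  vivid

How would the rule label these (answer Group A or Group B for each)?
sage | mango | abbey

Rule: has a double letter. This holds for each 'Group A' example and fails for each 'Group B' one.

Group B, Group B, Group A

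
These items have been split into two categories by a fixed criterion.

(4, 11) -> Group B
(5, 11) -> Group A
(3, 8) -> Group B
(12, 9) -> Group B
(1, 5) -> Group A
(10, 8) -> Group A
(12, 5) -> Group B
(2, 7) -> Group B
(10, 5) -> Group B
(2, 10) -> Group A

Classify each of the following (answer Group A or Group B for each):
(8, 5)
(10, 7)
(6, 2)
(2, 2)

Group B, Group B, Group A, Group A

The simplest hypothesis consistent with all the labels is: sum is even.
(8, 5): Group B (8+5 = 13). (10, 7): Group B (10+7 = 17). (6, 2): Group A (6+2 = 8). (2, 2): Group A (2+2 = 4).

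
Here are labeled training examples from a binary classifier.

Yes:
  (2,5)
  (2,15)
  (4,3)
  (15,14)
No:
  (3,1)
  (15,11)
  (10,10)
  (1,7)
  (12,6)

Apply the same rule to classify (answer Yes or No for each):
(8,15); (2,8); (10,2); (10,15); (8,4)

The pattern is that an item is 'Yes' exactly when: sum is odd.
(8,15): 8+15 = 23 — has this property, so Yes.
(2,8): 2+8 = 10 — lacks this property, so No.
(10,2): 10+2 = 12 — lacks this property, so No.
(10,15): 10+15 = 25 — has this property, so Yes.
(8,4): 8+4 = 12 — lacks this property, so No.

Yes, No, No, Yes, No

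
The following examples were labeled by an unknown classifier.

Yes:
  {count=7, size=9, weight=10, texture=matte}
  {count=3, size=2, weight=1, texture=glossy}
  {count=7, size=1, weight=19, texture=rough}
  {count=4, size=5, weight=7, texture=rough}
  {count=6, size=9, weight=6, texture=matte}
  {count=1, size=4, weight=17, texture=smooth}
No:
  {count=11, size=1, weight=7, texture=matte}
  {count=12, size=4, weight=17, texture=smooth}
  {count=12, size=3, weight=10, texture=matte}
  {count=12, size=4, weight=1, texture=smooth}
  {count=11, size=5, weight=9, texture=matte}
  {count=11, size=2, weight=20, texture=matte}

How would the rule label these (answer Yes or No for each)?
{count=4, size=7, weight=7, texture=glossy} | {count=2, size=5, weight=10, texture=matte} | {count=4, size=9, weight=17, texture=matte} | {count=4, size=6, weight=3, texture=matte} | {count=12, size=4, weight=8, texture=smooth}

The simplest hypothesis consistent with all the labels is: count ≤ 7.

Yes, Yes, Yes, Yes, No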